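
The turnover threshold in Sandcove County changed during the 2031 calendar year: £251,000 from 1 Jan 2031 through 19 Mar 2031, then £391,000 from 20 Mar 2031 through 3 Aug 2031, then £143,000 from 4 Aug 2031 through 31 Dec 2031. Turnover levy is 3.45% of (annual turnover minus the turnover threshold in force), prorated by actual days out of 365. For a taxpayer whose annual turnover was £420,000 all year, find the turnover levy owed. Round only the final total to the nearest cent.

£5,548.83

1 Jan – 19 Mar 2031: 78 days, exemption £251,000 → (£420,000 − £251,000) × 3.45% × 78/365 = £1,245.9699
20 Mar – 3 Aug 2031: 137 days, exemption £391,000 → (£420,000 − £391,000) × 3.45% × 137/365 = £375.5301
4 Aug – 31 Dec 2031: 150 days, exemption £143,000 → (£420,000 − £143,000) × 3.45% × 150/365 = £3,927.3288
Total = £5,548.8288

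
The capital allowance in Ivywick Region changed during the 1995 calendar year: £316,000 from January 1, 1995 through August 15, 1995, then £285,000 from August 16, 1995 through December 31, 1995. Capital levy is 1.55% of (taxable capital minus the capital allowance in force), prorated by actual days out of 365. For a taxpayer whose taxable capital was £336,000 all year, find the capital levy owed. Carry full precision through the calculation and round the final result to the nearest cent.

January 1 – August 15, 1995: 227 days, exemption £316,000 → (£336,000 − £316,000) × 1.55% × 227/365 = £192.7945
August 16 – December 31, 1995: 138 days, exemption £285,000 → (£336,000 − £285,000) × 1.55% × 138/365 = £298.8740
Total = £491.6685

£491.67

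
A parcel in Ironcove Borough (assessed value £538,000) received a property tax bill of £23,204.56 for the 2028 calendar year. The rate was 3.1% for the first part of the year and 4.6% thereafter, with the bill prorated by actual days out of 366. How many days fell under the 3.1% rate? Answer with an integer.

Let d = days at the first rate; then 366 − d days at the second rate.
£538,000 × [3.1%·d + 4.6%·(366−d)] / 366 = £23,204.56
Solving gives d = 70, so the new rate took effect on March 11, 2028.

70 days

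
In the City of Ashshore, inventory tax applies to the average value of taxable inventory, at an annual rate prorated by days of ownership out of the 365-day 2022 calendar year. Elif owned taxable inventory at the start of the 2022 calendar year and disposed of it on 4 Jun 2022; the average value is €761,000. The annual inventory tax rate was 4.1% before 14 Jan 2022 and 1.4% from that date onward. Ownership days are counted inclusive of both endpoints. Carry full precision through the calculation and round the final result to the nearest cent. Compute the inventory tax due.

1 Jan – 13 Jan 2022: 13 days at 4.1% → €761,000 × 4.1% × 13/365 = €1,111.2685
14 Jan – 4 Jun 2022: 142 days at 1.4% → €761,000 × 1.4% × 142/365 = €4,144.8438
Total = €5,256.1123

€5,256.11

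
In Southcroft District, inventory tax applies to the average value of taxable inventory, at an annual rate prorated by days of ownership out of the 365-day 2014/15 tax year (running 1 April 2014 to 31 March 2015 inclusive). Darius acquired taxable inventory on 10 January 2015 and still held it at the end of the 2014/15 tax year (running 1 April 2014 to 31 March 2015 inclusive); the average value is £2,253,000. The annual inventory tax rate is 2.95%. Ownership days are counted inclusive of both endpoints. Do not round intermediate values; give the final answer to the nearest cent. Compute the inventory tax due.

£14,749.43

Days held (10 January – 31 March 2015): 81 out of 365
Tax = £2,253,000 × 2.95% × 81/365 = £14,749.4342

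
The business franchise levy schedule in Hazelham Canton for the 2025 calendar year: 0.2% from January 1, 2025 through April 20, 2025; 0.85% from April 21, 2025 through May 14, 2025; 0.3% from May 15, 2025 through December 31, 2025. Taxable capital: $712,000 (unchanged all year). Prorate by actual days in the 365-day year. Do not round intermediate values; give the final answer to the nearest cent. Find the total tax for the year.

$2,178.92

January 1 – April 20, 2025: 110 days at 0.2% → $712,000 × 0.2% × 110/365 = $429.1507
April 21 – May 14, 2025: 24 days at 0.85% → $712,000 × 0.85% × 24/365 = $397.9397
May 15 – December 31, 2025: 231 days at 0.3% → $712,000 × 0.3% × 231/365 = $1,351.8247
Total = $2,178.9151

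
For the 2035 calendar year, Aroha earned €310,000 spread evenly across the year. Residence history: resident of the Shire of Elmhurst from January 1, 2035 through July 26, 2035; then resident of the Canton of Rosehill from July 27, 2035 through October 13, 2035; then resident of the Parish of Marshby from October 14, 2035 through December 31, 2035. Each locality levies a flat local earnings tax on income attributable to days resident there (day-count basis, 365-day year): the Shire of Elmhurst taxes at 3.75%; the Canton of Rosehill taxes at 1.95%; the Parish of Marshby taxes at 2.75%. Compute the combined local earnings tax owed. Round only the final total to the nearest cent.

€9,746.32

The Shire of Elmhurst, January 1 – July 26, 2035: 207 days → €310,000 × 3.75% × 207/365 = €6,592.8082
The Canton of Rosehill, July 27 – October 13, 2035: 79 days → €310,000 × 1.95% × 79/365 = €1,308.3699
The Parish of Marshby, October 14 – December 31, 2035: 79 days → €310,000 × 2.75% × 79/365 = €1,845.1370
Total = €9,746.3151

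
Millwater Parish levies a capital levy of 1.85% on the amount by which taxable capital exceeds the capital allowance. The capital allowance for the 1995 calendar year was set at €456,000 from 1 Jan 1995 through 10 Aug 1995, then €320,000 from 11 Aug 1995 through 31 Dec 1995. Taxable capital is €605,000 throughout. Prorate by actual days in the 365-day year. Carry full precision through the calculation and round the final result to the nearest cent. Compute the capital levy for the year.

€3,742.22

1 Jan – 10 Aug 1995: 222 days, exemption €456,000 → (€605,000 − €456,000) × 1.85% × 222/365 = €1,676.5562
11 Aug – 31 Dec 1995: 143 days, exemption €320,000 → (€605,000 − €320,000) × 1.85% × 143/365 = €2,065.6644
Total = €3,742.2205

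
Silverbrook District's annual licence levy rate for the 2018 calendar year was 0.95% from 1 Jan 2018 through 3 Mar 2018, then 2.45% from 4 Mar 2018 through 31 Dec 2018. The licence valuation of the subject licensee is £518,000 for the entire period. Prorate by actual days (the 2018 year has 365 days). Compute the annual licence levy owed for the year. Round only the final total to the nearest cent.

1 Jan – 3 Mar 2018: 62 days at 0.95% → £518,000 × 0.95% × 62/365 = £835.8959
4 Mar – 31 Dec 2018: 303 days at 2.45% → £518,000 × 2.45% × 303/365 = £10,535.2685
Total = £11,371.1644

£11,371.16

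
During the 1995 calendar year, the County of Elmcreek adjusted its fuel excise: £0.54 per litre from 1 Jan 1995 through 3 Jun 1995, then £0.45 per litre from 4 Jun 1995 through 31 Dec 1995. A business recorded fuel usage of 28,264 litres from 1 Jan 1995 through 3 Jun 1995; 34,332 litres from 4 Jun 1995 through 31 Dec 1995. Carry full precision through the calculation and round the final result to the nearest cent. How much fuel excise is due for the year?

£30711.96

1 Jan – 3 Jun 1995: 28,264 litres at £0.54/litre → £15262.56
4 Jun – 31 Dec 1995: 34,332 litres at £0.45/litre → £15449.40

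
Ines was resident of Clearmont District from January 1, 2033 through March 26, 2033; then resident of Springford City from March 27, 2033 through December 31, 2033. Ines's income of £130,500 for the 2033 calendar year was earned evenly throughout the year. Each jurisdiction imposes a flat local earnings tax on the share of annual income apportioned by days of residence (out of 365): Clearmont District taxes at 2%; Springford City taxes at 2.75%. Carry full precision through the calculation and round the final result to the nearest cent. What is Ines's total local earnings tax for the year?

Clearmont District, January 1 – March 26, 2033: 85 days → £130,500 × 2% × 85/365 = £607.8082
Springford City, March 27 – December 31, 2033: 280 days → £130,500 × 2.75% × 280/365 = £2,753.0137
Total = £3,360.8219

£3,360.82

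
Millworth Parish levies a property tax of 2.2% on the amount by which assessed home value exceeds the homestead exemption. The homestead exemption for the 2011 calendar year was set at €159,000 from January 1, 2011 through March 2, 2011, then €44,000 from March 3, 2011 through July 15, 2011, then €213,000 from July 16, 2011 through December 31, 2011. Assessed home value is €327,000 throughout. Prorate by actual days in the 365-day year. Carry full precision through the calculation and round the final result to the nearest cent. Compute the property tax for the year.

January 1 – March 2, 2011: 61 days, exemption €159,000 → (€327,000 − €159,000) × 2.2% × 61/365 = €617.6877
March 3 – July 15, 2011: 135 days, exemption €44,000 → (€327,000 − €44,000) × 2.2% × 135/365 = €2,302.7671
July 16 – December 31, 2011: 169 days, exemption €213,000 → (€327,000 − €213,000) × 2.2% × 169/365 = €1,161.2384
Total = €4,081.6932

€4,081.69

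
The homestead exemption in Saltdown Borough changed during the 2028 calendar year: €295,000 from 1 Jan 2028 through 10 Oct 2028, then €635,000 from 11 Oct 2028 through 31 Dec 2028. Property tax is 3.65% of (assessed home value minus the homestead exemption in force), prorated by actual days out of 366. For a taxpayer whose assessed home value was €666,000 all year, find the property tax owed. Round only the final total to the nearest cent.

€10,761.12

1 Jan – 10 Oct 2028: 284 days, exemption €295,000 → (€666,000 − €295,000) × 3.65% × 284/366 = €10,507.6120
11 Oct – 31 Dec 2028: 82 days, exemption €635,000 → (€666,000 − €635,000) × 3.65% × 82/366 = €253.5055
Total = €10,761.1175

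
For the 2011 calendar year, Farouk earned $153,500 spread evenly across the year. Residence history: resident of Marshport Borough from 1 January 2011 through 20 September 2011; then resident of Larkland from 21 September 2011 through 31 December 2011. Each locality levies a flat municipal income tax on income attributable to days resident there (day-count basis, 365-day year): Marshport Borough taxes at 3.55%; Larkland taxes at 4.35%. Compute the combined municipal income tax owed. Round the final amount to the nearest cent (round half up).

Marshport Borough, 1 January – 20 September 2011: 263 days → $153,500 × 3.55% × 263/365 = $3,926.4459
Larkland, 21 September – 31 December 2011: 102 days → $153,500 × 4.35% × 102/365 = $1,865.9712
Total = $5,792.4171

$5,792.42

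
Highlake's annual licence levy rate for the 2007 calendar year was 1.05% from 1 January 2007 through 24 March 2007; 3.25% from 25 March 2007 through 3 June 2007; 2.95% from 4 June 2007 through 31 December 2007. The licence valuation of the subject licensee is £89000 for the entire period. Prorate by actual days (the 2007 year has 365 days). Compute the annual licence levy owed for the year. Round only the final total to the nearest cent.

1 January – 24 March 2007: 83 days at 1.05% → £89000 × 1.05% × 83/365 = £212.5027
25 March – 3 June 2007: 71 days at 3.25% → £89000 × 3.25% × 71/365 = £562.6507
4 June – 31 December 2007: 211 days at 2.95% → £89000 × 2.95% × 211/365 = £1517.7548
Total = £2292.9082

£2292.91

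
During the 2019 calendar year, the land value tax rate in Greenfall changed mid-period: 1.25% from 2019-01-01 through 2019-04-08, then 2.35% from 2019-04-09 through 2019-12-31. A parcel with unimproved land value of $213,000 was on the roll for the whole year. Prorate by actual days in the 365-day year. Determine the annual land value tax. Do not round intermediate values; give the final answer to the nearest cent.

2019-01-01 to 2019-04-08: 98 days at 1.25% → $213,000 × 1.25% × 98/365 = $714.8630
2019-04-09 to 2019-12-31: 267 days at 2.35% → $213,000 × 2.35% × 267/365 = $3,661.5575
Total = $4,376.4205

$4,376.42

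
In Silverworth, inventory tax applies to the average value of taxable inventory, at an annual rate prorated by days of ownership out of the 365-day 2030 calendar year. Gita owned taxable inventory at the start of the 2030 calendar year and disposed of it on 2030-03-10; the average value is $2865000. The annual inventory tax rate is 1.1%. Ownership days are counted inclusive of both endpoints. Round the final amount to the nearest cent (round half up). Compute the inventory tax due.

Days held (2030-01-01 to 2030-03-10): 69 out of 365
Tax = $2865000 × 1.1% × 69/365 = $5957.6301

$5957.63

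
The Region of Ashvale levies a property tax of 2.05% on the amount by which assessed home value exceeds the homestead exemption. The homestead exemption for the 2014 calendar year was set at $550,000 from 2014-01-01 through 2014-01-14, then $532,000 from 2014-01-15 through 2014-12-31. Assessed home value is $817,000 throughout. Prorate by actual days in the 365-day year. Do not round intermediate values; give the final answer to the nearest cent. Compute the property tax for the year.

2014-01-01 to 2014-01-14: 14 days, exemption $550,000 → ($817,000 − $550,000) × 2.05% × 14/365 = $209.9425
2014-01-15 to 2014-12-31: 351 days, exemption $532,000 → ($817,000 − $532,000) × 2.05% × 351/365 = $5,618.4041
Total = $5,828.3466

$5,828.35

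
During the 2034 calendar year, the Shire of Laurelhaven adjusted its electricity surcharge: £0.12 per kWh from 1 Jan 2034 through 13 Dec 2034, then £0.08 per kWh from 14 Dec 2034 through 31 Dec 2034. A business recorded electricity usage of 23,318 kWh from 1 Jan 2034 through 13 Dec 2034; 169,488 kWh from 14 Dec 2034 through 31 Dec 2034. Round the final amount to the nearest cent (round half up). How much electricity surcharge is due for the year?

£16,357.20

1 Jan – 13 Dec 2034: 23,318 kWh at £0.12/kWh → £2,798.16
14 Dec – 31 Dec 2034: 169,488 kWh at £0.08/kWh → £13,559.04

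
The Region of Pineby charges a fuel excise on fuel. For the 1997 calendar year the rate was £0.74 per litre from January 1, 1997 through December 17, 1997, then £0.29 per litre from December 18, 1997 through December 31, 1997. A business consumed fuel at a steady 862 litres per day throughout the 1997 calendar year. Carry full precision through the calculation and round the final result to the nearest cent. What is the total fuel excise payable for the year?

£227,395.60

January 1 – December 17, 1997: 351 days × 862 litres/day = 302,562 litres at £0.74/litre → £223,895.88
December 18 – December 31, 1997: 14 days × 862 litres/day = 12,068 litres at £0.29/litre → £3,499.72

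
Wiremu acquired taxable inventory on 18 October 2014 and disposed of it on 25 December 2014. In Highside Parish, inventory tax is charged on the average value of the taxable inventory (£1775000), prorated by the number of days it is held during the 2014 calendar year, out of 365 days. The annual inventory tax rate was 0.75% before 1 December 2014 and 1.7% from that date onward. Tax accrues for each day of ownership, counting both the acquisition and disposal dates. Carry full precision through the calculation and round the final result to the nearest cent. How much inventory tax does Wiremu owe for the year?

£3671.58

18 October – 30 November 2014: 44 days at 0.75% → £1775000 × 0.75% × 44/365 = £1604.7945
1 December – 25 December 2014: 25 days at 1.7% → £1775000 × 1.7% × 25/365 = £2066.7808
Total = £3671.5753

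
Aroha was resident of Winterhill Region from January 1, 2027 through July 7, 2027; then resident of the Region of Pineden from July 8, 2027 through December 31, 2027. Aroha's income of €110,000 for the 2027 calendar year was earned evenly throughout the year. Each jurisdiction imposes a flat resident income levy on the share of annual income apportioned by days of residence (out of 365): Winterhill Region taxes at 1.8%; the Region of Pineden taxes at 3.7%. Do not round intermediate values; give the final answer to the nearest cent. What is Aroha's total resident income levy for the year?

Winterhill Region, January 1 – July 7, 2027: 188 days → €110,000 × 1.8% × 188/365 = €1,019.8356
The Region of Pineden, July 8 – December 31, 2027: 177 days → €110,000 × 3.7% × 177/365 = €1,973.6712
Total = €2,993.5068

€2,993.51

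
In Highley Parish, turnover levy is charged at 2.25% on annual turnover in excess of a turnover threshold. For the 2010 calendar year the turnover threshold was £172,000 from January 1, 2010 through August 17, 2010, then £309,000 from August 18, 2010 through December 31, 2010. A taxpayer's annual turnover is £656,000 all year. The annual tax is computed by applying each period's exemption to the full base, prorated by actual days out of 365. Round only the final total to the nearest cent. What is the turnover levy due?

January 1 – August 17, 2010: 229 days, exemption £172,000 → (£656,000 − £172,000) × 2.25% × 229/365 = £6,832.3562
August 18 – December 31, 2010: 136 days, exemption £309,000 → (£656,000 − £309,000) × 2.25% × 136/365 = £2,909.0959
Total = £9,741.4521

£9,741.45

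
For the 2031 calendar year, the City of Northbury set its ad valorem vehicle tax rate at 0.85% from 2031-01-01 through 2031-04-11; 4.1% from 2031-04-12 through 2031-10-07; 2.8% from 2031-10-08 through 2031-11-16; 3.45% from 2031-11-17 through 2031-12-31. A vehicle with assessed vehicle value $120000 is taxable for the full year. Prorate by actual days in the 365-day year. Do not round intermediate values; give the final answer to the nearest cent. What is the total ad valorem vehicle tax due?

2031-01-01 to 2031-04-11: 101 days at 0.85% → $120000 × 0.85% × 101/365 = $282.2466
2031-04-12 to 2031-10-07: 179 days at 4.1% → $120000 × 4.1% × 179/365 = $2412.8219
2031-10-08 to 2031-11-16: 40 days at 2.8% → $120000 × 2.8% × 40/365 = $368.2192
2031-11-17 to 2031-12-31: 45 days at 3.45% → $120000 × 3.45% × 45/365 = $510.4110
Total = $3573.6986

$3573.70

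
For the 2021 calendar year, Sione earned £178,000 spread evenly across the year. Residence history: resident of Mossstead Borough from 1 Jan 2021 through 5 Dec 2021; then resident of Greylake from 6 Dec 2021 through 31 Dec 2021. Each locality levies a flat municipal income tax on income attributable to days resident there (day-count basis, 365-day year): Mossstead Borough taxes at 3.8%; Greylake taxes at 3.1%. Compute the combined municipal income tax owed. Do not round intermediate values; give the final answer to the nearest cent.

£6,675.24

Mossstead Borough, 1 Jan – 5 Dec 2021: 339 days → £178,000 × 3.8% × 339/365 = £6,282.1808
Greylake, 6 Dec – 31 Dec 2021: 26 days → £178,000 × 3.1% × 26/365 = £393.0630
Total = £6,675.2438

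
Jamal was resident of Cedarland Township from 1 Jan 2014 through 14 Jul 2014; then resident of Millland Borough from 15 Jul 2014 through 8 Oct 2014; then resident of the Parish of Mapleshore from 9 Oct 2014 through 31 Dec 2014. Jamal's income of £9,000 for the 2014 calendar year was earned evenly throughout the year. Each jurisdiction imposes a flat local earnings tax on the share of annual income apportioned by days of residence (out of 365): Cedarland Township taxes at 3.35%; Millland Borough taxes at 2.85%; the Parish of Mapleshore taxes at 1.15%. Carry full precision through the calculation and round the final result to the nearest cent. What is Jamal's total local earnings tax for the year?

£245.33

Cedarland Township, 1 Jan – 14 Jul 2014: 195 days → £9,000 × 3.35% × 195/365 = £161.0753
Millland Borough, 15 Jul – 8 Oct 2014: 86 days → £9,000 × 2.85% × 86/365 = £60.4356
The Parish of Mapleshore, 9 Oct – 31 Dec 2014: 84 days → £9,000 × 1.15% × 84/365 = £23.8192
Total = £245.3301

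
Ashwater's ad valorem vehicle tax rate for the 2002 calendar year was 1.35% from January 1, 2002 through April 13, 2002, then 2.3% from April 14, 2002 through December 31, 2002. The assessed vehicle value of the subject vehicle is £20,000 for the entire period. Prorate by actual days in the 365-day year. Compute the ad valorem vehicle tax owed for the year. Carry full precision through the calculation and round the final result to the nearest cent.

£406.38

January 1 – April 13, 2002: 103 days at 1.35% → £20,000 × 1.35% × 103/365 = £76.1918
April 14 – December 31, 2002: 262 days at 2.3% → £20,000 × 2.3% × 262/365 = £330.1918
Total = £406.3836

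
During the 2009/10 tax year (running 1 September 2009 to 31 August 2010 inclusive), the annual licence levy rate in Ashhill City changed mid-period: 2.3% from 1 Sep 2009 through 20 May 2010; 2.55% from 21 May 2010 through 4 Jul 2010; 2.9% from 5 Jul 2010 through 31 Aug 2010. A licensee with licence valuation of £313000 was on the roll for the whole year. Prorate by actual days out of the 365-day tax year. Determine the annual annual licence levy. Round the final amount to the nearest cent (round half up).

1 Sep 2009 – 20 May 2010: 262 days at 2.3% → £313000 × 2.3% × 262/365 = £5167.5014
21 May – 4 Jul 2010: 45 days at 2.55% → £313000 × 2.55% × 45/365 = £984.0205
5 Jul – 31 Aug 2010: 58 days at 2.9% → £313000 × 2.9% × 58/365 = £1442.3726
Total = £7593.8945

£7593.89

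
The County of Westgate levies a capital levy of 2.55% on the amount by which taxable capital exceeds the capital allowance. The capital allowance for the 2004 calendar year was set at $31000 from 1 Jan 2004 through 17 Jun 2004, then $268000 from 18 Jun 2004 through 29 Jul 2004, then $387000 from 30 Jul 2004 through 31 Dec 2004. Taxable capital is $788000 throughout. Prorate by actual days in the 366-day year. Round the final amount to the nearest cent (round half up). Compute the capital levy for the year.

1 Jan – 17 Jun 2004: 169 days, exemption $31000 → ($788000 − $31000) × 2.55% × 169/366 = $8913.3648
18 Jun – 29 Jul 2004: 42 days, exemption $268000 → ($788000 − $268000) × 2.55% × 42/366 = $1521.6393
30 Jul – 31 Dec 2004: 155 days, exemption $387000 → ($788000 − $387000) × 2.55% × 155/366 = $4330.4713
Total = $14765.4754

$14765.48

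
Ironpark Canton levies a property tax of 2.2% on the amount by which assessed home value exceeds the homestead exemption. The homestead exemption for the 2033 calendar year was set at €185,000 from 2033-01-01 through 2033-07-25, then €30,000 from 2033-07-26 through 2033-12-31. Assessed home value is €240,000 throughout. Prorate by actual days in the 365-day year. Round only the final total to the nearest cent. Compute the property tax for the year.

2033-01-01 to 2033-07-25: 206 days, exemption €185,000 → (€240,000 − €185,000) × 2.2% × 206/365 = €682.9041
2033-07-26 to 2033-12-31: 159 days, exemption €30,000 → (€240,000 − €30,000) × 2.2% × 159/365 = €2,012.5479
Total = €2,695.4521

€2,695.45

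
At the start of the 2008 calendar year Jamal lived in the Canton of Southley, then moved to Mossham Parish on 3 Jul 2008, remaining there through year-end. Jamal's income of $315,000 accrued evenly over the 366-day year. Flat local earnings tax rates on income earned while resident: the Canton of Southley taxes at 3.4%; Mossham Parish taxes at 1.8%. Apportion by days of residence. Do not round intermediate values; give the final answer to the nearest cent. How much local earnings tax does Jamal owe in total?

$8,203.77

The Canton of Southley, 1 Jan – 2 Jul 2008: 184 days → $315,000 × 3.4% × 184/366 = $5,384.2623
Mossham Parish, 3 Jul – 31 Dec 2008: 182 days → $315,000 × 1.8% × 182/366 = $2,819.5082
Total = $8,203.7705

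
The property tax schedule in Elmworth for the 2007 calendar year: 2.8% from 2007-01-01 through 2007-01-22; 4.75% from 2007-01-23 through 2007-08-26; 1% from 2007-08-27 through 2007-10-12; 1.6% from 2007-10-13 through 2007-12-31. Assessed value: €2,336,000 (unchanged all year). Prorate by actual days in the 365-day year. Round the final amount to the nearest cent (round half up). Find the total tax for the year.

2007-01-01 to 2007-01-22: 22 days at 2.8% → €2,336,000 × 2.8% × 22/365 = €3,942.4000
2007-01-23 to 2007-08-26: 216 days at 4.75% → €2,336,000 × 4.75% × 216/365 = €65,664.0000
2007-08-27 to 2007-10-12: 47 days at 1% → €2,336,000 × 1% × 47/365 = €3,008.0000
2007-10-13 to 2007-12-31: 80 days at 1.6% → €2,336,000 × 1.6% × 80/365 = €8,192.0000
Total = €80,806.4000

€80,806.40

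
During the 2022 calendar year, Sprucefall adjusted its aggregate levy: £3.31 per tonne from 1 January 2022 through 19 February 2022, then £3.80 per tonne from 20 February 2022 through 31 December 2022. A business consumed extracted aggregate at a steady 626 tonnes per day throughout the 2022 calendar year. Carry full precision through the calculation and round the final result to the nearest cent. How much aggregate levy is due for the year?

1 January – 19 February 2022: 50 days × 626 tonnes/day = 31,300 tonnes at £3.31/tonne → £103603.00
20 February – 31 December 2022: 315 days × 626 tonnes/day = 197,190 tonnes at £3.80/tonne → £749322.00

£852925.00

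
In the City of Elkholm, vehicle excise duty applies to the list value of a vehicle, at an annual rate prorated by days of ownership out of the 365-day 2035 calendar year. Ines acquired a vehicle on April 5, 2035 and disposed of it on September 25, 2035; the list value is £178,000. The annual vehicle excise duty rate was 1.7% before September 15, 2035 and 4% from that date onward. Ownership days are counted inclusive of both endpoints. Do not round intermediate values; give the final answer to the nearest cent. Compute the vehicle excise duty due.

£1,565.91

April 5 – September 14, 2035: 163 days at 1.7% → £178,000 × 1.7% × 163/365 = £1,351.3370
September 15 – September 25, 2035: 11 days at 4% → £178,000 × 4% × 11/365 = £214.5753
Total = £1,565.9123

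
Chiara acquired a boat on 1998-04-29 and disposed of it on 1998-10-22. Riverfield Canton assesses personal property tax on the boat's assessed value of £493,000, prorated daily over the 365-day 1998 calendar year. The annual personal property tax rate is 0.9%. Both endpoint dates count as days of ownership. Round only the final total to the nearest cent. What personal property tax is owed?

Days held (1998-04-29 to 1998-10-22): 177 out of 365
Tax = £493,000 × 0.9% × 177/365 = £2,151.6411

£2,151.64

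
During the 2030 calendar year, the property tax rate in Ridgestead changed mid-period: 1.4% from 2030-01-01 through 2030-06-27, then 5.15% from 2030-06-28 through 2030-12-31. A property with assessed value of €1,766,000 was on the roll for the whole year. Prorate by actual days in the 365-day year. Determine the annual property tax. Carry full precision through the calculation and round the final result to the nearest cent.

€58,652.97

2030-01-01 to 2030-06-27: 178 days at 1.4% → €1,766,000 × 1.4% × 178/365 = €12,057.1836
2030-06-28 to 2030-12-31: 187 days at 5.15% → €1,766,000 × 5.15% × 187/365 = €46,595.7890
Total = €58,652.9726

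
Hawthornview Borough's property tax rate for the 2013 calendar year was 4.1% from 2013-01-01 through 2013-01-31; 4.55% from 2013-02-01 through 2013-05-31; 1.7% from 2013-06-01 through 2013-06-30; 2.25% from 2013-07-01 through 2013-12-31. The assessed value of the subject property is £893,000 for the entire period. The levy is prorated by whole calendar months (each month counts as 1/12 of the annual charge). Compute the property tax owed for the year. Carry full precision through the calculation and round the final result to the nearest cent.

2013-01-01 to 2013-01-31: 1 month at 4.1% → £893,000 × 4.1% × 1/12 = £3,051.0833
2013-02-01 to 2013-05-31: 4 months at 4.55% → £893,000 × 4.55% × 4/12 = £13,543.8333
2013-06-01 to 2013-06-30: 1 month at 1.7% → £893,000 × 1.7% × 1/12 = £1,265.0833
2013-07-01 to 2013-12-31: 6 months at 2.25% → £893,000 × 2.25% × 6/12 = £10,046.2500
Total = £27,906.2500

£27,906.25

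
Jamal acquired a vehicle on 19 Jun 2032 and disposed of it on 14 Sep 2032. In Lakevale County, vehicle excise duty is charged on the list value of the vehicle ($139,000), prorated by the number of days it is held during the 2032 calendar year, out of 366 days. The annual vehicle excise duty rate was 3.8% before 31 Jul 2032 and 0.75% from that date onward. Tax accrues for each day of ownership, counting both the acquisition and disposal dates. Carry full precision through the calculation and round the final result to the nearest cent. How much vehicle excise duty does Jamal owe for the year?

$737.16

19 Jun – 30 Jul 2032: 42 days at 3.8% → $139,000 × 3.8% × 42/366 = $606.1311
31 Jul – 14 Sep 2032: 46 days at 0.75% → $139,000 × 0.75% × 46/366 = $131.0246
Total = $737.1557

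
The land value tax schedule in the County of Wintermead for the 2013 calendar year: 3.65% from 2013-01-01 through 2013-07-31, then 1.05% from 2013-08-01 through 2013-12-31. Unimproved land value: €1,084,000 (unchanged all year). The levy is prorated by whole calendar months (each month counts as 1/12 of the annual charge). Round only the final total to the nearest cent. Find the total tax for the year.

2013-01-01 to 2013-07-31: 7 months at 3.65% → €1,084,000 × 3.65% × 7/12 = €23,080.1667
2013-08-01 to 2013-12-31: 5 months at 1.05% → €1,084,000 × 1.05% × 5/12 = €4,742.5000
Total = €27,822.6667

€27,822.67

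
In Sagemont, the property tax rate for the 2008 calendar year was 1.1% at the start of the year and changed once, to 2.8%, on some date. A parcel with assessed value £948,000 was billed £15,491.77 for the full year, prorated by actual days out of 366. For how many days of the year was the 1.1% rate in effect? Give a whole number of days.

251 days

Let d = days at the first rate; then 366 − d days at the second rate.
£948,000 × [1.1%·d + 2.8%·(366−d)] / 366 = £15,491.77
Solving gives d = 251, so the new rate took effect on September 8, 2008.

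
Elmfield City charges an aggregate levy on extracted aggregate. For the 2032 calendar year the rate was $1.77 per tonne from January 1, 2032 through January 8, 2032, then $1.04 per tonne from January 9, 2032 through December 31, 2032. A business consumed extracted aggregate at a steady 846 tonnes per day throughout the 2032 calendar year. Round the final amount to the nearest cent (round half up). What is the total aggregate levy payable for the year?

$326,962.08

January 1 – January 8, 2032: 8 days × 846 tonnes/day = 6,768 tonnes at $1.77/tonne → $11,979.36
January 9 – December 31, 2032: 358 days × 846 tonnes/day = 302,868 tonnes at $1.04/tonne → $314,982.72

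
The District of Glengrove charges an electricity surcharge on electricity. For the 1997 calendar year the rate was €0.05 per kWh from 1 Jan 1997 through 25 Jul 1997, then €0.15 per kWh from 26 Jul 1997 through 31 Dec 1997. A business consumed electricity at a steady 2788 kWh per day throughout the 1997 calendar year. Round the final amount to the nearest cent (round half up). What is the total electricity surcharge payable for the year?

1 Jan – 25 Jul 1997: 206 days × 2788 kWh/day = 574,328 kWh at €0.05/kWh → €28,716.40
26 Jul – 31 Dec 1997: 159 days × 2788 kWh/day = 443,292 kWh at €0.15/kWh → €66,493.80

€95,210.20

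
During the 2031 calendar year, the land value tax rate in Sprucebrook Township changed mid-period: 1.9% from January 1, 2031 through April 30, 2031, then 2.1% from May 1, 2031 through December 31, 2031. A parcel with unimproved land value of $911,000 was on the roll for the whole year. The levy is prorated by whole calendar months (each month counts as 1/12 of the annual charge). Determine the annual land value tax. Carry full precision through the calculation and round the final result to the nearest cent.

$18,523.67

January 1 – April 30, 2031: 4 months at 1.9% → $911,000 × 1.9% × 4/12 = $5,769.6667
May 1 – December 31, 2031: 8 months at 2.1% → $911,000 × 2.1% × 8/12 = $12,754.0000
Total = $18,523.6667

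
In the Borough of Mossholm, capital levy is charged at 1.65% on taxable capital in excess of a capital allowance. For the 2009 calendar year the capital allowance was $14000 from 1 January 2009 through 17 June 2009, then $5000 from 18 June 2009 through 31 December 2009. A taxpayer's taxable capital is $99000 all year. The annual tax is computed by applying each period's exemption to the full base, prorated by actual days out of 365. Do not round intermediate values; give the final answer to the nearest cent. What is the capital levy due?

$1482.65

1 January – 17 June 2009: 168 days, exemption $14000 → ($99000 − $14000) × 1.65% × 168/365 = $645.5342
18 June – 31 December 2009: 197 days, exemption $5000 → ($99000 − $5000) × 1.65% × 197/365 = $837.1151
Total = $1482.6493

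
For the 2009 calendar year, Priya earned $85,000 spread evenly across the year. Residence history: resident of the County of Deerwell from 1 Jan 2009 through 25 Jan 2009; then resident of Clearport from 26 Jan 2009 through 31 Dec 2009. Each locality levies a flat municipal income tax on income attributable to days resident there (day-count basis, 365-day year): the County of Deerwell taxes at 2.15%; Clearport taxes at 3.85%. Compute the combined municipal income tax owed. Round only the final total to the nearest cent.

The County of Deerwell, 1 Jan – 25 Jan 2009: 25 days → $85,000 × 2.15% × 25/365 = $125.1712
Clearport, 26 Jan – 31 Dec 2009: 340 days → $85,000 × 3.85% × 340/365 = $3,048.3562
Total = $3,173.5274

$3,173.53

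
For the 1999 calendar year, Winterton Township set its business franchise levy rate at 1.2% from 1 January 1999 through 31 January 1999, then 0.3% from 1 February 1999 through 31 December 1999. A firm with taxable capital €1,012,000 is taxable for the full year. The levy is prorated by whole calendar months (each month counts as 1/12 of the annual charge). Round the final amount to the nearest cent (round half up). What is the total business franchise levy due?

€3,795.00

1 January – 31 January 1999: 1 month at 1.2% → €1,012,000 × 1.2% × 1/12 = €1,012.0000
1 February – 31 December 1999: 11 months at 0.3% → €1,012,000 × 0.3% × 11/12 = €2,783.0000
Total = €3,795.0000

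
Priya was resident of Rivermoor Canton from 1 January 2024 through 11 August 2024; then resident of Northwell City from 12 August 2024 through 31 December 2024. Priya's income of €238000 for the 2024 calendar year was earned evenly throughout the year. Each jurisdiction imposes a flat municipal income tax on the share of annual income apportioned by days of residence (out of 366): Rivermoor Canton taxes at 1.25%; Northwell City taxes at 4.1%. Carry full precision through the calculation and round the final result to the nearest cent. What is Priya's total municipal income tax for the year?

Rivermoor Canton, 1 January – 11 August 2024: 224 days → €238000 × 1.25% × 224/366 = €1820.7650
Northwell City, 12 August – 31 December 2024: 142 days → €238000 × 4.1% × 142/366 = €3785.8907
Total = €5606.6557

€5606.66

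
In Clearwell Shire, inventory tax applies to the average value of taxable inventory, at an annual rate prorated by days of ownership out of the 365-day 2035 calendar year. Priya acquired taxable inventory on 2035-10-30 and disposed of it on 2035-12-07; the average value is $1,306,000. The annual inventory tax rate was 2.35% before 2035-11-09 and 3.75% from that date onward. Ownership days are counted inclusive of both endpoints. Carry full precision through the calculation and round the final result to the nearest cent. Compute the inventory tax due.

2035-10-30 to 2035-11-08: 10 days at 2.35% → $1,306,000 × 2.35% × 10/365 = $840.8493
2035-11-09 to 2035-12-07: 29 days at 3.75% → $1,306,000 × 3.75% × 29/365 = $3,891.1644
Total = $4,732.0137

$4,732.01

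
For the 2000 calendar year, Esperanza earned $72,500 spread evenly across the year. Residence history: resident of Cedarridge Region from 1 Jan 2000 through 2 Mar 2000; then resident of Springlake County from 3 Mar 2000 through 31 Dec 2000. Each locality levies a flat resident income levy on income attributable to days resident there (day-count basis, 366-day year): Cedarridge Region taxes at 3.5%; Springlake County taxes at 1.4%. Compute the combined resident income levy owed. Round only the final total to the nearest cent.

$1,272.91

Cedarridge Region, 1 Jan – 2 Mar 2000: 62 days → $72,500 × 3.5% × 62/366 = $429.8497
Springlake County, 3 Mar – 31 Dec 2000: 304 days → $72,500 × 1.4% × 304/366 = $843.0601
Total = $1,272.9098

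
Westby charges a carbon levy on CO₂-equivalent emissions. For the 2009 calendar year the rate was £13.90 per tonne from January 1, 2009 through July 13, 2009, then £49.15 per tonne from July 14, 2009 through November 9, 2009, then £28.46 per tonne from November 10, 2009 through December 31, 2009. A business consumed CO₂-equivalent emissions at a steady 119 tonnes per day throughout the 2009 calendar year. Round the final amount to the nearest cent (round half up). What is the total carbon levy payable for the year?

£1,193,019.03

January 1 – July 13, 2009: 194 days × 119 tonnes/day = 23,086 tonnes at £13.90/tonne → £320,895.40
July 14 – November 9, 2009: 119 days × 119 tonnes/day = 14,161 tonnes at £49.15/tonne → £696,013.15
November 10 – December 31, 2009: 52 days × 119 tonnes/day = 6,188 tonnes at £28.46/tonne → £176,110.48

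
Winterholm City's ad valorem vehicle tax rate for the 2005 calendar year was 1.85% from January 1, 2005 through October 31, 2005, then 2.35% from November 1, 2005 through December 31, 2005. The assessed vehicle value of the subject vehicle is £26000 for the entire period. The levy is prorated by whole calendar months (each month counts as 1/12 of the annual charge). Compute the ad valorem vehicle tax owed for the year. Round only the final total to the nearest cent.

£502.67

January 1 – October 31, 2005: 10 months at 1.85% → £26000 × 1.85% × 10/12 = £400.8333
November 1 – December 31, 2005: 2 months at 2.35% → £26000 × 2.35% × 2/12 = £101.8333
Total = £502.6667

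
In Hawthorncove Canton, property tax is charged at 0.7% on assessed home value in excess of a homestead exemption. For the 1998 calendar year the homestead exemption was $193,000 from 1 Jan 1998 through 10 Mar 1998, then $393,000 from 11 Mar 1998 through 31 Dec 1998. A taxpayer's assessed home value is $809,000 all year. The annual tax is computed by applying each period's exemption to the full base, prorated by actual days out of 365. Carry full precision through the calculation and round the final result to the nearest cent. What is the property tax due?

1 Jan – 10 Mar 1998: 69 days, exemption $193,000 → ($809,000 − $193,000) × 0.7% × 69/365 = $815.1452
11 Mar – 31 Dec 1998: 296 days, exemption $393,000 → ($809,000 − $393,000) × 0.7% × 296/365 = $2,361.5123
Total = $3,176.6575

$3,176.66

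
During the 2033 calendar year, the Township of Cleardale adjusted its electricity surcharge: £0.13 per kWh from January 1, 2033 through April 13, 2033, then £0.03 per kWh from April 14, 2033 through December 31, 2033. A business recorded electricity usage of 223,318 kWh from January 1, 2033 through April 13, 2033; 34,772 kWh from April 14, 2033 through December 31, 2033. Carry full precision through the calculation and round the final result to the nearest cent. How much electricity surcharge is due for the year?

£30,074.50

January 1 – April 13, 2033: 223,318 kWh at £0.13/kWh → £29,031.34
April 14 – December 31, 2033: 34,772 kWh at £0.03/kWh → £1,043.16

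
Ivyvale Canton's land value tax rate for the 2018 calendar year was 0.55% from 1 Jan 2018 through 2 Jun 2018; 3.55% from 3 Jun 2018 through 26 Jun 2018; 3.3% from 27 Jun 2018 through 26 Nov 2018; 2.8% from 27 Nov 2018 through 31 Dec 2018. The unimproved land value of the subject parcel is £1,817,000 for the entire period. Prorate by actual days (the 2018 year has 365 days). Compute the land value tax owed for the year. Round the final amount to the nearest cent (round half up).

£38,443.24

1 Jan – 2 Jun 2018: 153 days at 0.55% → £1,817,000 × 0.55% × 153/365 = £4,189.0562
3 Jun – 26 Jun 2018: 24 days at 3.55% → £1,817,000 × 3.55% × 24/365 = £4,241.3260
27 Jun – 26 Nov 2018: 153 days at 3.3% → £1,817,000 × 3.3% × 153/365 = £25,134.3370
27 Nov – 31 Dec 2018: 35 days at 2.8% → £1,817,000 × 2.8% × 35/365 = £4,878.5205
Total = £38,443.2397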